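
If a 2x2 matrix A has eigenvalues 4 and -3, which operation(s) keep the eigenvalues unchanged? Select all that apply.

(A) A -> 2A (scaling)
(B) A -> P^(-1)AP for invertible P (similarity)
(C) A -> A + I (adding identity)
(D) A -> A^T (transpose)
B and D

Eigenvalues are preserved by:
1. Similarity transformations: A -> P^(-1)AP (same characteristic polynomial)
2. Transpose: A^T has the same eigenvalues as A

Eigenvalues are NOT preserved by:
- Adding identity: eigenvalues become 4+1, -3+1
- Scaling: eigenvalues become 8, -6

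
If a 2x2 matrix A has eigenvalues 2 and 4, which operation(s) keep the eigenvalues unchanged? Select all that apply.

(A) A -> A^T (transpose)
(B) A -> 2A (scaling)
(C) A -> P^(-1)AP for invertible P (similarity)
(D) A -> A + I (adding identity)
A and C

Eigenvalues are preserved by:
1. Similarity transformations: A -> P^(-1)AP (same characteristic polynomial)
2. Transpose: A^T has the same eigenvalues as A

Eigenvalues are NOT preserved by:
- Adding identity: eigenvalues become 2+1, 4+1
- Scaling: eigenvalues become 4, 8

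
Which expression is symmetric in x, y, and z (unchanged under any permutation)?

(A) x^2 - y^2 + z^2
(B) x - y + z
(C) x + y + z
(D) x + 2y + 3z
C

A symmetric expression is unchanged when the variables are permuted; here the transformation to test is the swap (x, y) -> (y, x).
A symmetric expression must survive every permutation; the single swap x <-> y already eliminates the distractors, and the keyed expression is also unchanged by x <-> z and y <-> z (each variable enters it in exactly the same way).
Substitute the transformed coordinates into each option and compare with the original:
(A) x^2 - y^2 + z^2  ->  (y)^2 - (x)^2 + z^2 = -x^2 + y^2 + z^2   [differs from x^2 - y^2 + z^2: not invariant]
(B) x - y + z  ->  (y) - (x) + z = -x + y + z   [differs from x - y + z: not invariant]
(C) x + y + z  ->  (y) + (x) + z = x + y + z   [equals x + y + z: invariant]
(D) x + 2y + 3z  ->  (y) + 2(x) + 3z = 2x + y + 3z   [differs from x + 2y + 3z: not invariant]

Only option (C), x + y + z, is unchanged by the transformation.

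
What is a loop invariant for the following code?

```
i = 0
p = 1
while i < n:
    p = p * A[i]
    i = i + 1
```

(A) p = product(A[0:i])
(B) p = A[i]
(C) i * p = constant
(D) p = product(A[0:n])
A

A loop invariant must hold before the first iteration and be re-established by every execution of the body.

(A) p = product(A[0:i]): Initially i = 0 and p = 1 = product of the empty slice A[0:0]. If p = product(A[0:i]) holds at the top of an iteration, the body sets p to product(A[0:i]) * A[i] = product(A[0:i+1]) and then i to i+1, so the property is restored. At exit i = n, giving p = product(A[0:n]).

The other options fail:
(B) p = A[i]: after the first iteration p = A[0] but i = 1; in general p is a product of several elements, not a single one.
(C) i * p = constant: initially i * p = 0, but after one iteration it is 1 * A[0], which is nonzero in general.
(D) p = product(A[0:n]): false before the loop (p = 1, not the full product) -- it only becomes true at exit.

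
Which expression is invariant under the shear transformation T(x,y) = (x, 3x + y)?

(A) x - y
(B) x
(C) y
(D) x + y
B

Under the shear T(x,y) = (x, 3x + y):
Substitute the transformed coordinates into each option and compare with the original:
(A) x - y  ->  (x) - (3x + y) = -2x - y   [differs from x - y: not invariant]
(B) x  ->  (x) = x   [equals x: invariant]
(C) y  ->  (3x + y) = 3x + y   [differs from y: not invariant]
(D) x + y  ->  (x) + (3x + y) = 4x + y   [differs from x + y: not invariant]

Only option (B), x, is unchanged by the transformation.
A vertical shear moves points parallel to the y-axis, so the x-coordinate (and any function of x alone) is unchanged.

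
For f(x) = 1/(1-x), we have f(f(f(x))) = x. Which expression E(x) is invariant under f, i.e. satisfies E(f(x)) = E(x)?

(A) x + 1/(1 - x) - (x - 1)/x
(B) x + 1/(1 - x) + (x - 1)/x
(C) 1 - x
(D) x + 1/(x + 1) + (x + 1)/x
B

Replace x by f(x) = 1/(1 - x) in each option and simplify. As a quick numerical cross-check, also compare E(3) with E(f(3)) = E(-1/2).

(A) x + 1/(1 - x) - (x - 1)/x  ->  (1/(1 - x)) + 1/(1 - (1/(1 - x))) - ((1/(1 - x)) - 1)/(1/(1 - x)) = (x^2(1 - x) - x + (x - 1)^2)/(x(x - 1)); check: E(3) = 11/6 but E(-1/2) = -17/6.   [not invariant]
(B) x + 1/(1 - x) + (x - 1)/x  ->  (1/(1 - x)) + 1/(1 - (1/(1 - x))) + ((1/(1 - x)) - 1)/(1/(1 - x)), which simplifies back to x + 1/(1 - x) + (x - 1)/x; check: E(3) = 19/6, E(-1/2) = 19/6.   [invariant]
(C) 1 - x  ->  1 - (1/(1 - x)) = x/(x - 1); check: E(3) = -2 but E(-1/2) = 3/2.   [not invariant]
(D) x + 1/(x + 1) + (x + 1)/x  ->  (1/(1 - x)) + 1/((1/(1 - x)) + 1) + ((1/(1 - x)) + 1)/(1/(1 - x)) = (-x^3 + 6x^2 - 11x + 7)/(x^2 - 3x + 2); check: E(3) = 55/12 but E(-1/2) = 1/2.   [not invariant]

Only (B) is unchanged. Indeed f(f(x)) = 1/(1 - 1/(1-x)) = (1-x)/(-x) = (x-1)/x, so E(x) = x + f(x) + f(f(x)) is the sum over the whole 3-cycle; applying f just permutes the three terms cyclically (x -> f(x) -> f(f(x)) -> x), leaving the sum unchanged.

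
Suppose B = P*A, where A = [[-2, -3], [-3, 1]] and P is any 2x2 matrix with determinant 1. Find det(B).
-11

By the multiplicative property of determinants, det(B) = det(P*A) = det(P) * det(A) = det(A),
so the determinant is invariant under multiplication by any determinant-1 matrix; we just need det(A).

det(A) = (-2)(1) - (-3)(-3) = -2 - 9 = -11

Therefore det(B) = 1 * (-11) = -11.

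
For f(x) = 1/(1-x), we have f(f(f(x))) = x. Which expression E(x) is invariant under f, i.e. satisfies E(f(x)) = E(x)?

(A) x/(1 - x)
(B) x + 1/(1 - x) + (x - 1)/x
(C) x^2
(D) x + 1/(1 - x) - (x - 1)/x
B

Replace x by f(x) = 1/(1 - x) in each option and simplify. As a quick numerical cross-check, also compare E(4) with E(f(4)) = E(-1/3).

(A) x/(1 - x)  ->  (1/(1 - x))/(1 - (1/(1 - x))) = -1/x; check: E(4) = -4/3 but E(-1/3) = -1/4.   [not invariant]
(B) x + 1/(1 - x) + (x - 1)/x  ->  (1/(1 - x)) + 1/(1 - (1/(1 - x))) + ((1/(1 - x)) - 1)/(1/(1 - x)), which simplifies back to x + 1/(1 - x) + (x - 1)/x; check: E(4) = 53/12, E(-1/3) = 53/12.   [invariant]
(C) x^2  ->  (1/(1 - x))^2 = (x - 1)^(-2); check: E(4) = 16 but E(-1/3) = 1/9.   [not invariant]
(D) x + 1/(1 - x) - (x - 1)/x  ->  (1/(1 - x)) + 1/(1 - (1/(1 - x))) - ((1/(1 - x)) - 1)/(1/(1 - x)) = (x^2(1 - x) - x + (x - 1)^2)/(x(x - 1)); check: E(4) = 35/12 but E(-1/3) = -43/12.   [not invariant]

Only (B) is unchanged. Indeed f(f(x)) = 1/(1 - 1/(1-x)) = (1-x)/(-x) = (x-1)/x, so E(x) = x + f(x) + f(f(x)) is the sum over the whole 3-cycle; applying f just permutes the three terms cyclically (x -> f(x) -> f(f(x)) -> x), leaving the sum unchanged.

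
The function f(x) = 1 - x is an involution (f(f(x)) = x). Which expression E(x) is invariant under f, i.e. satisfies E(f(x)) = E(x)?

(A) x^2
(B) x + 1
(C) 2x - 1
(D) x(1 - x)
D

Replace x by f(x) = 1 - x in each option and simplify. As a quick numerical cross-check, also compare E(3) with E(f(3)) = E(-2).

(A) x^2  ->  (1 - x)^2 = (x - 1)^2; check: E(3) = 9 but E(-2) = 4.   [not invariant]
(B) x + 1  ->  (1 - x) + 1 = 2 - x; check: E(3) = 4 but E(-2) = -1.   [not invariant]
(C) 2x - 1  ->  2(1 - x) - 1 = 1 - 2x; check: E(3) = 5 but E(-2) = -5.   [not invariant]
(D) x(1 - x)  ->  (1 - x)(1 - (1 - x)), which simplifies back to x(1 - x); check: E(3) = -6, E(-2) = -6.   [invariant]

Only (D) is unchanged. E is symmetric under swapping x with f(x) = 1 - x, which is exactly what an involution does.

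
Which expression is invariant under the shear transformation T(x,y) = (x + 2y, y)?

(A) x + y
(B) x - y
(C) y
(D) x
C

Under the shear T(x,y) = (x + 2y, y):
Substitute the transformed coordinates into each option and compare with the original:
(A) x + y  ->  (x + 2y) + (y) = x + 3y   [differs from x + y: not invariant]
(B) x - y  ->  (x + 2y) - (y) = x + y   [differs from x - y: not invariant]
(C) y  ->  (y) = y   [equals y: invariant]
(D) x  ->  (x + 2y) = x + 2y   [differs from x: not invariant]

Only option (C), y, is unchanged by the transformation.
A horizontal shear moves points parallel to the x-axis, so the y-coordinate (and any function of y alone) is unchanged.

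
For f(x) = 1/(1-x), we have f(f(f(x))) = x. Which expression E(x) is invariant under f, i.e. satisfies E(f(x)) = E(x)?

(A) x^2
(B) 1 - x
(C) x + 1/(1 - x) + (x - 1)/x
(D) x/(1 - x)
C

Replace x by f(x) = 1/(1 - x) in each option and simplify. As a quick numerical cross-check, also compare E(5) with E(f(5)) = E(-1/4).

(A) x^2  ->  (1/(1 - x))^2 = (x - 1)^(-2); check: E(5) = 25 but E(-1/4) = 1/16.   [not invariant]
(B) 1 - x  ->  1 - (1/(1 - x)) = x/(x - 1); check: E(5) = -4 but E(-1/4) = 5/4.   [not invariant]
(C) x + 1/(1 - x) + (x - 1)/x  ->  (1/(1 - x)) + 1/(1 - (1/(1 - x))) + ((1/(1 - x)) - 1)/(1/(1 - x)), which simplifies back to x + 1/(1 - x) + (x - 1)/x; check: E(5) = 111/20, E(-1/4) = 111/20.   [invariant]
(D) x/(1 - x)  ->  (1/(1 - x))/(1 - (1/(1 - x))) = -1/x; check: E(5) = -5/4 but E(-1/4) = -1/5.   [not invariant]

Only (C) is unchanged. Indeed f(f(x)) = 1/(1 - 1/(1-x)) = (1-x)/(-x) = (x-1)/x, so E(x) = x + f(x) + f(f(x)) is the sum over the whole 3-cycle; applying f just permutes the three terms cyclically (x -> f(x) -> f(f(x)) -> x), leaving the sum unchanged.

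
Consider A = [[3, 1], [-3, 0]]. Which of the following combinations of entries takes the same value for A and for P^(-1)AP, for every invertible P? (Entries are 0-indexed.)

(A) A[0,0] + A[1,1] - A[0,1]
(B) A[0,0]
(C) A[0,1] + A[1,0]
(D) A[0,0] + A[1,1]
D

A[0,0] + A[1,1] is the trace of A. By the cyclic property of the trace, tr(P^(-1)AP) = tr(APP^(-1)) = tr(A), so it is the same for every matrix similar to A.

The other combinations are not similarity invariants. For example, take P = [[1, 2], [0, 1]] (det P = 1), so P^(-1) = [[1, -2], [0, 1]] and
B = P^(-1)AP = [[9, 19], [-3, -6]].
Evaluating each option on A and on B:
(A) A[0,0] + A[1,1] - A[0,1]: 2 for A, -16 for B -> changes
(B) A[0,0]: 3 for A, 9 for B -> changes
(C) A[0,1] + A[1,0]: -2 for A, 16 for B -> changes
(D) A[0,0] + A[1,1]: 3 for A, 3 for B -> unchanged

Only (D) A[0,0] + A[1,1] = 3 survives (and it does so for every P, not just this one), so it is the invariant.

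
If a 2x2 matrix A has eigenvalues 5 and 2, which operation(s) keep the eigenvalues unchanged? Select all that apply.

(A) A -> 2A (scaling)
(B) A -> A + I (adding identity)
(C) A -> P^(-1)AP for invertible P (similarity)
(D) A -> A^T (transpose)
C and D

Eigenvalues are preserved by:
1. Similarity transformations: A -> P^(-1)AP (same characteristic polynomial)
2. Transpose: A^T has the same eigenvalues as A

Eigenvalues are NOT preserved by:
- Adding identity: eigenvalues become 5+1, 2+1
- Scaling: eigenvalues become 10, 4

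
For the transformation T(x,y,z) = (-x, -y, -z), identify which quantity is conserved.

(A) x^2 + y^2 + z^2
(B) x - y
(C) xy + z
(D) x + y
A

Apply T(x,y,z) = (-x, -y, -z) to each option, i.e. replace (x, y, z) by the transformed coordinates.
Substitute the transformed coordinates into each option and compare with the original:
(A) x^2 + y^2 + z^2  ->  (-x)^2 + (-y)^2 + (-z)^2 = x^2 + y^2 + z^2   [equals x^2 + y^2 + z^2: invariant]
(B) x - y  ->  (-x) - (-y) = -x + y   [differs from x - y: not invariant]
(C) xy + z  ->  (-x)(-y) + (-z) = xy - z   [differs from xy + z: not invariant]
(D) x + y  ->  (-x) + (-y) = -x - y   [differs from x + y: not invariant]

Only option (A), x^2 + y^2 + z^2, is unchanged by the transformation.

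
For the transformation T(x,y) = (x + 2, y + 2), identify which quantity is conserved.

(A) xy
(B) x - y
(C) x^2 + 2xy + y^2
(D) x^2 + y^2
B

An expression E(x,y) is invariant under T if E(T(x,y)) = E(x,y). Here T(x,y) = (x + 2, y + 2).
Substitute the transformed coordinates into each option and compare with the original:
(A) xy  ->  (x + 2)(y + 2) = xy + 2x + 2y + 4   [differs from xy: not invariant]
(B) x - y  ->  (x + 2) - (y + 2) = x - y   [equals x - y: invariant]
(C) x^2 + 2xy + y^2  ->  (x + 2)^2 + 2(x + 2)(y + 2) + (y + 2)^2 = x^2 + 2xy + 8x + y^2 + 8y + 16   [differs from x^2 + 2xy + y^2: not invariant]
(D) x^2 + y^2  ->  (x + 2)^2 + (y + 2)^2 = x^2 + 4x + y^2 + 4y + 8   [differs from x^2 + y^2: not invariant]

Only option (B), x - y, is unchanged by the transformation.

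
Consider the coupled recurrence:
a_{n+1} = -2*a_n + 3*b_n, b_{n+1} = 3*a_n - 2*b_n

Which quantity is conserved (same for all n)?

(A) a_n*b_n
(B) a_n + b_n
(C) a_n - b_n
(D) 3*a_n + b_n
B

Replace a_n by a_{n+1} = -2*a_n + 3*b_n and b_n by b_{n+1} = 3*a_n - 2*b_n in each option and simplify:
(A) a_n*b_n  ->  (-2*a_n + 3*b_n)*(3*a_n - 2*b_n) = -6*a_n^2 + 13*a_n*b_n - 6*b_n^2   [not conserved]
(B) a_n + b_n  ->  (-2*a_n + 3*b_n) + (3*a_n - 2*b_n) = a_n + b_n   [conserved]
(C) a_n - b_n  ->  (-2*a_n + 3*b_n) - (3*a_n - 2*b_n) = -5*a_n + 5*b_n   [not conserved]
(D) 3*a_n + b_n  ->  3*(-2*a_n + 3*b_n) + (3*a_n - 2*b_n) = -3*a_n + 7*b_n   [not conserved]

Only (B) a_n + b_n returns to itself after one step, so it is the conserved quantity.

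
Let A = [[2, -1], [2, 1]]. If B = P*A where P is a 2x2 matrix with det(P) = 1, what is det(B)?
4

By the multiplicative property of determinants, det(B) = det(P*A) = det(P) * det(A) = det(A),
so the determinant is invariant under multiplication by any determinant-1 matrix; we just need det(A).

det(A) = (2)(1) - (-1)(2) = 2 - (-2) = 4

Therefore det(B) = 1 * 4 = 4.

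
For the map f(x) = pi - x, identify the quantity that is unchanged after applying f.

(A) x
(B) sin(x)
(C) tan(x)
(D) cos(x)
B

For f(x) = pi - x:
sin(pi - x) = sin(x), so sine is invariant under this transformation.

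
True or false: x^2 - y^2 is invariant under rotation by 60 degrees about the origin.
False

Applying rotation by 60 degrees: x' = x*cos(60 degrees) - y*sin(60 degrees) = x/2 - sqrt(3)y/2, y' = x*sin(60 degrees) + y*cos(60 degrees) = sqrt(3)x/2 + y/2

Substituting into x^2 - y^2:
(x/2 - sqrt(3)y/2)^2 - (sqrt(3)x/2 + y/2)^2
= -x^2/2 - sqrt(3)xy + y^2/2

This differs from the original expression x^2 - y^2, so it is NOT invariant.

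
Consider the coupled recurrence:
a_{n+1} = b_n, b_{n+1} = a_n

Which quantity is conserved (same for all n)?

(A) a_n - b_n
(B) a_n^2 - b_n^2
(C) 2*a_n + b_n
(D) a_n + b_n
D

Replace a_n by a_{n+1} = b_n and b_n by b_{n+1} = a_n in each option and simplify:
(A) a_n - b_n  ->  (b_n) - (a_n) = -a_n + b_n   [not conserved]
(B) a_n^2 - b_n^2  ->  (b_n)^2 - (a_n)^2 = -a_n^2 + b_n^2   [not conserved]
(C) 2*a_n + b_n  ->  2*(b_n) + (a_n) = a_n + 2*b_n   [not conserved]
(D) a_n + b_n  ->  (b_n) + (a_n) = a_n + b_n   [conserved]

Only (D) a_n + b_n returns to itself after one step, so it is the conserved quantity.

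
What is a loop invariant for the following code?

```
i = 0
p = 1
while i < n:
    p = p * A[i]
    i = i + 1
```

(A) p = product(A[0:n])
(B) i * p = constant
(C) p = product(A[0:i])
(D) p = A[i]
C

A loop invariant must hold before the first iteration and be re-established by every execution of the body.

(C) p = product(A[0:i]): Initially i = 0 and p = 1 = product of the empty slice A[0:0]. If p = product(A[0:i]) holds at the top of an iteration, the body sets p to product(A[0:i]) * A[i] = product(A[0:i+1]) and then i to i+1, so the property is restored. At exit i = n, giving p = product(A[0:n]).

The other options fail:
(A) p = product(A[0:n]): false before the loop (p = 1, not the full product) -- it only becomes true at exit.
(B) i * p = constant: initially i * p = 0, but after one iteration it is 1 * A[0], which is nonzero in general.
(D) p = A[i]: after the first iteration p = A[0] but i = 1; in general p is a product of several elements, not a single one.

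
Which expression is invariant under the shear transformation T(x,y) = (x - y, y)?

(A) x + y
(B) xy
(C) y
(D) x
C

Under the shear T(x,y) = (x - y, y):
Substitute the transformed coordinates into each option and compare with the original:
(A) x + y  ->  (x - y) + (y) = x   [differs from x + y: not invariant]
(B) xy  ->  (x - y)(y) = xy - y^2   [differs from xy: not invariant]
(C) y  ->  (y) = y   [equals y: invariant]
(D) x  ->  (x - y) = x - y   [differs from x: not invariant]

Only option (C), y, is unchanged by the transformation.
A horizontal shear moves points parallel to the x-axis, so the y-coordinate (and any function of y alone) is unchanged.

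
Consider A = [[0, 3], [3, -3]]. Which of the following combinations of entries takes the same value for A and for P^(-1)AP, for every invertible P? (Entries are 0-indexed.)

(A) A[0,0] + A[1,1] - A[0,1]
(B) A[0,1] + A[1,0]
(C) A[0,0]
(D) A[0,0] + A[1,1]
D

A[0,0] + A[1,1] is the trace of A. By the cyclic property of the trace, tr(P^(-1)AP) = tr(APP^(-1)) = tr(A), so it is the same for every matrix similar to A.

The other combinations are not similarity invariants. For example, take P = [[1, 2], [0, 1]] (det P = 1), so P^(-1) = [[1, -2], [0, 1]] and
B = P^(-1)AP = [[-6, -3], [3, 3]].
Evaluating each option on A and on B:
(A) A[0,0] + A[1,1] - A[0,1]: -6 for A, 0 for B -> changes
(B) A[0,1] + A[1,0]: 6 for A, 0 for B -> changes
(C) A[0,0]: 0 for A, -6 for B -> changes
(D) A[0,0] + A[1,1]: -3 for A, -3 for B -> unchanged

Only (D) A[0,0] + A[1,1] = -3 survives (and it does so for every P, not just this one), so it is the invariant.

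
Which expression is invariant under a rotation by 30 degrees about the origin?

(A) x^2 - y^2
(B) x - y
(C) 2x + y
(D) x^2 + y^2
D

A rotation by 30 degrees sends (x, y) to (sqrt(3)x/2 - y/2, x/2 + sqrt(3)y/2).
Substitute the transformed coordinates into each option and compare with the original:
(A) x^2 - y^2  ->  (sqrt(3)x/2 - y/2)^2 - (x/2 + sqrt(3)y/2)^2 = x^2/2 - sqrt(3)xy - y^2/2   [differs from x^2 - y^2: not invariant]
(B) x - y  ->  (sqrt(3)x/2 - y/2) - (x/2 + sqrt(3)y/2) = -x/2 + sqrt(3)x/2 - sqrt(3)y/2 - y/2   [differs from x - y: not invariant]
(C) 2x + y  ->  2(sqrt(3)x/2 - y/2) + (x/2 + sqrt(3)y/2) = x/2 + sqrt(3)x - y + sqrt(3)y/2   [differs from 2x + y: not invariant]
(D) x^2 + y^2  ->  (sqrt(3)x/2 - y/2)^2 + (x/2 + sqrt(3)y/2)^2 = x^2 + y^2   [equals x^2 + y^2: invariant]

Only option (D), x^2 + y^2, is unchanged by the transformation.
Geometrically, x^2 + y^2 is the squared distance from the origin, which every rotation about the origin preserves.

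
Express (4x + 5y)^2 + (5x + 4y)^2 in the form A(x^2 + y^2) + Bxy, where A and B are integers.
41(x^2 + y^2) + 80xy

Expanding: (4x + 5y)^2 = 16x^2 + 40xy + 25y^2
(5x + 4y)^2 = 25x^2 + 40xy + 16y^2
Sum = (16+25)(x^2+y^2) + 80xy = 41(x^2 + y^2) + 80xy
This is symmetric in x and y.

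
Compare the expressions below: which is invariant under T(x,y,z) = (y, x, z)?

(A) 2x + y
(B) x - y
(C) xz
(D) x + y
D

Apply T(x,y,z) = (y, x, z) to each option, i.e. replace (x, y, z) by the transformed coordinates.
Substitute the transformed coordinates into each option and compare with the original:
(A) 2x + y  ->  2(y) + (x) = x + 2y   [differs from 2x + y: not invariant]
(B) x - y  ->  (y) - (x) = -x + y   [differs from x - y: not invariant]
(C) xz  ->  (y)(z) = yz   [differs from xz: not invariant]
(D) x + y  ->  (y) + (x) = x + y   [equals x + y: invariant]

Only option (D), x + y, is unchanged by the transformation.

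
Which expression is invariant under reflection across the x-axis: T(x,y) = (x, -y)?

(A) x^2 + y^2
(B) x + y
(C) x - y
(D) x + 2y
A

The map is reflection across the x-axis: T(x,y) = (x, -y).
Substitute the transformed coordinates into each option and compare with the original:
(A) x^2 + y^2  ->  (x)^2 + (-y)^2 = x^2 + y^2   [equals x^2 + y^2: invariant]
(B) x + y  ->  (x) + (-y) = x - y   [differs from x + y: not invariant]
(C) x - y  ->  (x) - (-y) = x + y   [differs from x - y: not invariant]
(D) x + 2y  ->  (x) + 2(-y) = x - 2y   [differs from x + 2y: not invariant]

Only option (A), x^2 + y^2, is unchanged by the transformation.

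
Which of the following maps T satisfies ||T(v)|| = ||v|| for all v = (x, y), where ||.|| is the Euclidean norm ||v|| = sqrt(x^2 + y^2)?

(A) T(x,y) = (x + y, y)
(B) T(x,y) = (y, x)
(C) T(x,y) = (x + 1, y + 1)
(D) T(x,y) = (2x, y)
B

A transformation preserves a norm if ||T(v)|| = ||v|| for every v; a single vector where the norm changes rules an option out.

(A) T(x,y) = (x + y, y): v = (0, 1) has norm sqrt((0)^2 + (1)^2) = 1, but T(v) = (1, 1) has norm sqrt(2) -- not preserved.
(B) T(x,y) = (y, x): preserves the norm -- it is an orthogonal map (a rotation/reflection), and (y)^2 + (x)^2 simplifies to x^2 + y^2.
(C) T(x,y) = (x + 1, y + 1): v = (1, 0) has norm sqrt((1)^2 + (0)^2) = 1, but T(v) = (2, 1) has norm sqrt(5) -- not preserved.
(D) T(x,y) = (2x, y): v = (1, 0) has norm sqrt((1)^2 + (0)^2) = 1, but T(v) = (2, 0) has norm 2 -- not preserved.

Therefore the answer is (B).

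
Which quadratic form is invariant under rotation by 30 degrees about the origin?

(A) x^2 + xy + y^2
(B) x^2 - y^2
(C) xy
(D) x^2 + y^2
D

Rotation by 30 degrees sends (x, y) to (sqrt(3)x/2 - y/2, x/2 + sqrt(3)y/2).
Substitute the transformed coordinates into each option and compare with the original:
(A) x^2 + xy + y^2  ->  (sqrt(3)x/2 - y/2)^2 + (sqrt(3)x/2 - y/2)(x/2 + sqrt(3)y/2) + (x/2 + sqrt(3)y/2)^2 = sqrt(3)x^2/4 + x^2 + xy/2 - sqrt(3)y^2/4 + y^2   [differs from x^2 + xy + y^2: not invariant]
(B) x^2 - y^2  ->  (sqrt(3)x/2 - y/2)^2 - (x/2 + sqrt(3)y/2)^2 = x^2/2 - sqrt(3)xy - y^2/2   [differs from x^2 - y^2: not invariant]
(C) xy  ->  (sqrt(3)x/2 - y/2)(x/2 + sqrt(3)y/2) = sqrt(3)x^2/4 + xy/2 - sqrt(3)y^2/4   [differs from xy: not invariant]
(D) x^2 + y^2  ->  (sqrt(3)x/2 - y/2)^2 + (x/2 + sqrt(3)y/2)^2 = x^2 + y^2   [equals x^2 + y^2: invariant]

Only option (D), x^2 + y^2, is unchanged by the transformation.
x^2 + y^2 is the squared distance from the origin, which rotations preserve.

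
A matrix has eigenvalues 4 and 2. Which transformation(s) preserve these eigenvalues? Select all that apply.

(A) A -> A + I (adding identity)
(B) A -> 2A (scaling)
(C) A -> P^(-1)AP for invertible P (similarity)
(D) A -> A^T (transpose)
C and D

Eigenvalues are preserved by:
1. Similarity transformations: A -> P^(-1)AP (same characteristic polynomial)
2. Transpose: A^T has the same eigenvalues as A

Eigenvalues are NOT preserved by:
- Adding identity: eigenvalues become 4+1, 2+1
- Scaling: eigenvalues become 8, 4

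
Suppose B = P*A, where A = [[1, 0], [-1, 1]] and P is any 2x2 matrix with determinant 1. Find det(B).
1

By the multiplicative property of determinants, det(B) = det(P*A) = det(P) * det(A) = det(A),
so the determinant is invariant under multiplication by any determinant-1 matrix; we just need det(A).

det(A) = (1)(1) - (0)(-1) = 1 - 0 = 1

Therefore det(B) = 1 * 1 = 1.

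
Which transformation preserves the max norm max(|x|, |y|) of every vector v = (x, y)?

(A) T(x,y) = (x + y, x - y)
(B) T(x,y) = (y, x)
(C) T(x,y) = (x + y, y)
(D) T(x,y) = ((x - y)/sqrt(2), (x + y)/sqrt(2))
B

A transformation preserves a norm if ||T(v)|| = ||v|| for every v; a single vector where the norm changes rules an option out.

(A) T(x,y) = (x + y, x - y): v = (1, 1) has norm max(|1|, |1|) = 1, but T(v) = (2, 0) has norm 2 -- not preserved.
(B) T(x,y) = (y, x): preserves the norm -- it only permutes the coordinates and/or flips signs, which leaves max(|x|, |y|) unchanged.
(C) T(x,y) = (x + y, y): v = (1, 1) has norm max(|1|, |1|) = 1, but T(v) = (2, 1) has norm 2 -- not preserved.
(D) T(x,y) = ((x - y)/sqrt(2), (x + y)/sqrt(2)): v = (1, 0) has norm max(|1|, |0|) = 1, but T(v) = (sqrt(2)/2, sqrt(2)/2) has norm sqrt(2)/2 -- not preserved.

Therefore the answer is (B).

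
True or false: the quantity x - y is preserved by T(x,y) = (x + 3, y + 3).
True

Substitute T(x,y) = (x + 3, y + 3) into the expression and compare with the original.

Original: x - y
After applying T: (x + 3) - (y + 3) = x - y

This is identical to the original x - y, so the expression is invariant.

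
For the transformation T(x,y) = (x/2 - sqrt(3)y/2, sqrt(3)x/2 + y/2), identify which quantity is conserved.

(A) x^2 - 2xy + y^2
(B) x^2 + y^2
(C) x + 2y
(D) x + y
B

An expression E(x,y) is invariant under T if E(T(x,y)) = E(x,y). Here T(x,y) = (x/2 - sqrt(3)y/2, sqrt(3)x/2 + y/2).
Substitute the transformed coordinates into each option and compare with the original:
(A) x^2 - 2xy + y^2  ->  (x/2 - sqrt(3)y/2)^2 - 2(x/2 - sqrt(3)y/2)(sqrt(3)x/2 + y/2) + (sqrt(3)x/2 + y/2)^2 = -sqrt(3)x^2/2 + x^2 + xy + sqrt(3)y^2/2 + y^2   [differs from x^2 - 2xy + y^2: not invariant]
(B) x^2 + y^2  ->  (x/2 - sqrt(3)y/2)^2 + (sqrt(3)x/2 + y/2)^2 = x^2 + y^2   [equals x^2 + y^2: invariant]
(C) x + 2y  ->  (x/2 - sqrt(3)y/2) + 2(sqrt(3)x/2 + y/2) = x/2 + sqrt(3)x - sqrt(3)y/2 + y   [differs from x + 2y: not invariant]
(D) x + y  ->  (x/2 - sqrt(3)y/2) + (sqrt(3)x/2 + y/2) = x/2 + sqrt(3)x/2 - sqrt(3)y/2 + y/2   [differs from x + y: not invariant]

Only option (B), x^2 + y^2, is unchanged by the transformation.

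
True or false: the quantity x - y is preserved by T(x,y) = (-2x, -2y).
False

Substitute T(x,y) = (-2x, -2y) into the expression and compare with the original.

Original: x - y
After applying T: (-2x) - (-2y) = -2x + 2y

This differs from the original x - y (difference: -3x + 3y), so the expression is NOT invariant.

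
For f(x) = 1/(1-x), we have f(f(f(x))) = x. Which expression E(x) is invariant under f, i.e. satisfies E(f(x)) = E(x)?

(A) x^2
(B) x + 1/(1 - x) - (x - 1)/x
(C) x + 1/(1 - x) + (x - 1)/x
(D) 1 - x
C

Replace x by f(x) = 1/(1 - x) in each option and simplify. As a quick numerical cross-check, also compare E(3) with E(f(3)) = E(-1/2).

(A) x^2  ->  (1/(1 - x))^2 = (x - 1)^(-2); check: E(3) = 9 but E(-1/2) = 1/4.   [not invariant]
(B) x + 1/(1 - x) - (x - 1)/x  ->  (1/(1 - x)) + 1/(1 - (1/(1 - x))) - ((1/(1 - x)) - 1)/(1/(1 - x)) = (x^2(1 - x) - x + (x - 1)^2)/(x(x - 1)); check: E(3) = 11/6 but E(-1/2) = -17/6.   [not invariant]
(C) x + 1/(1 - x) + (x - 1)/x  ->  (1/(1 - x)) + 1/(1 - (1/(1 - x))) + ((1/(1 - x)) - 1)/(1/(1 - x)), which simplifies back to x + 1/(1 - x) + (x - 1)/x; check: E(3) = 19/6, E(-1/2) = 19/6.   [invariant]
(D) 1 - x  ->  1 - (1/(1 - x)) = x/(x - 1); check: E(3) = -2 but E(-1/2) = 3/2.   [not invariant]

Only (C) is unchanged. Indeed f(f(x)) = 1/(1 - 1/(1-x)) = (1-x)/(-x) = (x-1)/x, so E(x) = x + f(x) + f(f(x)) is the sum over the whole 3-cycle; applying f just permutes the three terms cyclically (x -> f(x) -> f(f(x)) -> x), leaving the sum unchanged.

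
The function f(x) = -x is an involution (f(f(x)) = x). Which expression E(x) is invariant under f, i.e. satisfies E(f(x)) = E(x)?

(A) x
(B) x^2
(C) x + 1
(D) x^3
B

Replace x by f(x) = -x in each option and simplify. As a quick numerical cross-check, also compare E(4) with E(f(4)) = E(-4).

(A) x  ->  (-x) = -x; check: E(4) = 4 but E(-4) = -4.   [not invariant]
(B) x^2  ->  (-x)^2, which simplifies back to x^2; check: E(4) = 16, E(-4) = 16.   [invariant]
(C) x + 1  ->  (-x) + 1 = 1 - x; check: E(4) = 5 but E(-4) = -3.   [not invariant]
(D) x^3  ->  (-x)^3 = -x^3; check: E(4) = 64 but E(-4) = -64.   [not invariant]

Only (B) is unchanged. E is symmetric under swapping x with f(x) = -x, which is exactly what an involution does.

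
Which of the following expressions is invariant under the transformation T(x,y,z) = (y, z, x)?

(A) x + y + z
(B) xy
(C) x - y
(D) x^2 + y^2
A

Apply T(x,y,z) = (y, z, x) to each option, i.e. replace (x, y, z) by the transformed coordinates.
Substitute the transformed coordinates into each option and compare with the original:
(A) x + y + z  ->  (y) + (z) + (x) = x + y + z   [equals x + y + z: invariant]
(B) xy  ->  (y)(z) = yz   [differs from xy: not invariant]
(C) x - y  ->  (y) - (z) = y - z   [differs from x - y: not invariant]
(D) x^2 + y^2  ->  (y)^2 + (z)^2 = y^2 + z^2   [differs from x^2 + y^2: not invariant]

Only option (A), x + y + z, is unchanged by the transformation.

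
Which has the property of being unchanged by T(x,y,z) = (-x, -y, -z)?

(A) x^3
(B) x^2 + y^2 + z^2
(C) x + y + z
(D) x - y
B

Apply T(x,y,z) = (-x, -y, -z) to each option, i.e. replace (x, y, z) by the transformed coordinates.
Substitute the transformed coordinates into each option and compare with the original:
(A) x^3  ->  (-x)^3 = -x^3   [differs from x^3: not invariant]
(B) x^2 + y^2 + z^2  ->  (-x)^2 + (-y)^2 + (-z)^2 = x^2 + y^2 + z^2   [equals x^2 + y^2 + z^2: invariant]
(C) x + y + z  ->  (-x) + (-y) + (-z) = -x - y - z   [differs from x + y + z: not invariant]
(D) x - y  ->  (-x) - (-y) = -x + y   [differs from x - y: not invariant]

Only option (B), x^2 + y^2 + z^2, is unchanged by the transformation.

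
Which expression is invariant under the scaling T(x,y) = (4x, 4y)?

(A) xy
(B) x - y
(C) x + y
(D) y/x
D

Under the uniform scaling T(x,y) = (4x, 4y):
Substitute the transformed coordinates into each option and compare with the original:
(A) xy  ->  (4x)(4y) = 16xy   [differs from xy: not invariant]
(B) x - y  ->  (4x) - (4y) = 4x - 4y   [differs from x - y: not invariant]
(C) x + y  ->  (4x) + (4y) = 4x + 4y   [differs from x + y: not invariant]
(D) y/x  ->  (4y)/(4x) = y/x   [equals y/x: invariant]

Only option (D), y/x, is unchanged by the transformation.
The common factor 4 cancels in a ratio of coordinates, while sums, products and sums of squares pick up factors of 4 or 16.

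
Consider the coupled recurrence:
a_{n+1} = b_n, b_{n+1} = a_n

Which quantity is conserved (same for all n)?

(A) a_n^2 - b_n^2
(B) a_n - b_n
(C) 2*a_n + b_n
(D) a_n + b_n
D

Replace a_n by a_{n+1} = b_n and b_n by b_{n+1} = a_n in each option and simplify:
(A) a_n^2 - b_n^2  ->  (b_n)^2 - (a_n)^2 = -a_n^2 + b_n^2   [not conserved]
(B) a_n - b_n  ->  (b_n) - (a_n) = -a_n + b_n   [not conserved]
(C) 2*a_n + b_n  ->  2*(b_n) + (a_n) = a_n + 2*b_n   [not conserved]
(D) a_n + b_n  ->  (b_n) + (a_n) = a_n + b_n   [conserved]

Only (D) a_n + b_n returns to itself after one step, so it is the conserved quantity.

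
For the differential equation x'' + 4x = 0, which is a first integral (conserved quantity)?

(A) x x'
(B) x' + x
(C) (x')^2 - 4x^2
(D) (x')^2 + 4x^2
D

A first integral I satisfies dI/dt = 0 along every solution. Differentiate each option and use the equation of motion:
(A) d/dt[x x'] = (x')^2 + x x'' = (x')^2 - 4x^2, not identically 0
(B) d/dt[x' + x] = x'' + x' = -4x + x', not identically 0
(C) d/dt[(x')^2 - 4x^2] = 2x'x'' - 8x x' = -16x x', not identically 0
(D) d/dt[(x')^2 + 4x^2] = 2x'x'' + 8x x' = 2x'(-4x) + 8x x' = 0

Only (D) has zero time-derivative. So the energy-like quantity (x')^2 + 4x^2 is the first integral.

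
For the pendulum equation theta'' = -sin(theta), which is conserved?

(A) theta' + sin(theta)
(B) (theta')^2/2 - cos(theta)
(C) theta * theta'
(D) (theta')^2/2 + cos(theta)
B

A first integral I satisfies dI/dt = 0 along every solution. Differentiate each option and use the equation of motion:
(A) d/dt[theta' + sin(theta)] = theta'' + cos(theta) theta' = -sin(theta) + theta' cos(theta), not identically 0
(B) d/dt[(theta')^2/2 - cos(theta)] = theta' theta'' + sin(theta) theta' = theta'(-sin(theta)) + theta' sin(theta) = 0
(C) d/dt[theta * theta'] = (theta')^2 + theta theta'' = (theta')^2 - theta sin(theta), not identically 0
(D) d/dt[(theta')^2/2 + cos(theta)] = theta' theta'' - sin(theta) theta' = -2 theta' sin(theta), not identically 0

Only (B) has zero time-derivative. This is the total energy: kinetic (theta')^2/2 plus potential -cos(theta).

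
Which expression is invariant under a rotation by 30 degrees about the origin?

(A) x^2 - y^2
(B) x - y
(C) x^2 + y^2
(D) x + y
C

A rotation by 30 degrees sends (x, y) to (sqrt(3)x/2 - y/2, x/2 + sqrt(3)y/2).
Substitute the transformed coordinates into each option and compare with the original:
(A) x^2 - y^2  ->  (sqrt(3)x/2 - y/2)^2 - (x/2 + sqrt(3)y/2)^2 = x^2/2 - sqrt(3)xy - y^2/2   [differs from x^2 - y^2: not invariant]
(B) x - y  ->  (sqrt(3)x/2 - y/2) - (x/2 + sqrt(3)y/2) = -x/2 + sqrt(3)x/2 - sqrt(3)y/2 - y/2   [differs from x - y: not invariant]
(C) x^2 + y^2  ->  (sqrt(3)x/2 - y/2)^2 + (x/2 + sqrt(3)y/2)^2 = x^2 + y^2   [equals x^2 + y^2: invariant]
(D) x + y  ->  (sqrt(3)x/2 - y/2) + (x/2 + sqrt(3)y/2) = x/2 + sqrt(3)x/2 - y/2 + sqrt(3)y/2   [differs from x + y: not invariant]

Only option (C), x^2 + y^2, is unchanged by the transformation.
Geometrically, x^2 + y^2 is the squared distance from the origin, which every rotation about the origin preserves.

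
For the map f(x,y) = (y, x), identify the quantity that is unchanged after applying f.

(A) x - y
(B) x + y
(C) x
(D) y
B

For f(x,y) = (y, x):
After applying f: x' = y, y' = x. So x' + y' = y + x = x + y.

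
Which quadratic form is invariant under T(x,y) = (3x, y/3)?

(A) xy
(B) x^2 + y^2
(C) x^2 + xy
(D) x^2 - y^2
A

T multiplies x by 3 and divides y by 3.
Substitute the transformed coordinates into each option and compare with the original:
(A) xy  ->  (3x)(y/3) = xy   [equals xy: invariant]
(B) x^2 + y^2  ->  (3x)^2 + (y/3)^2 = 9x^2 + y^2/9   [differs from x^2 + y^2: not invariant]
(C) x^2 + xy  ->  (3x)^2 + (3x)(y/3) = 9x^2 + xy   [differs from x^2 + xy: not invariant]
(D) x^2 - y^2  ->  (3x)^2 - (y/3)^2 = 9x^2 - y^2/9   [differs from x^2 - y^2: not invariant]

Only option (A), xy, is unchanged by the transformation.
The factors 3 and 1/3 cancel only in the pure product xy.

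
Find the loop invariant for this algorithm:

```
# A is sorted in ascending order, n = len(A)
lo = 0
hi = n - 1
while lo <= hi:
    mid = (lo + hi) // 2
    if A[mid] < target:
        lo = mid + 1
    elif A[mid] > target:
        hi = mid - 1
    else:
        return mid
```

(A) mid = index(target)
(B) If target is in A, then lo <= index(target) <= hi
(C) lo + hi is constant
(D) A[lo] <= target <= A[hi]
B

A loop invariant must hold before the first iteration and be re-established by every execution of the body.

(B) If target is in A, then lo <= index(target) <= hi: Before the loop [lo, hi] = [0, n-1] covers every index. When A[mid] < target, sortedness puts target strictly to the right of mid, so setting lo = mid + 1 keeps index(target) in [lo, hi]; symmetrically for hi = mid - 1. Hence 'if target is in A then lo <= index(target) <= hi' holds after every iteration, and when lo > hi it proves target is absent.

The other options fail:
(A) mid = index(target): mid is just the current probe; it equals index(target) only on the iteration that returns.
(C) lo + hi is constant: each iteration moves exactly one of lo, hi, so lo + hi changes (e.g. 0 + (n-1) becomes (mid+1) + (n-1)).
(D) A[lo] <= target <= A[hi]: fails when target is not in A (e.g. target < A[0] already violates it before the loop), so it is not maintained in general.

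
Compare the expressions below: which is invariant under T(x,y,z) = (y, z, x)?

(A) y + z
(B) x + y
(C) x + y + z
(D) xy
C

Apply T(x,y,z) = (y, z, x) to each option, i.e. replace (x, y, z) by the transformed coordinates.
Substitute the transformed coordinates into each option and compare with the original:
(A) y + z  ->  (z) + (x) = x + z   [differs from y + z: not invariant]
(B) x + y  ->  (y) + (z) = y + z   [differs from x + y: not invariant]
(C) x + y + z  ->  (y) + (z) + (x) = x + y + z   [equals x + y + z: invariant]
(D) xy  ->  (y)(z) = yz   [differs from xy: not invariant]

Only option (C), x + y + z, is unchanged by the transformation.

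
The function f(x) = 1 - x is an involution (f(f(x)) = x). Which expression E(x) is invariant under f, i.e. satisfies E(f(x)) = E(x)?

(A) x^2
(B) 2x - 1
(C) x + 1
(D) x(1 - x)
D

Replace x by f(x) = 1 - x in each option and simplify. As a quick numerical cross-check, also compare E(5) with E(f(5)) = E(-4).

(A) x^2  ->  (1 - x)^2 = (x - 1)^2; check: E(5) = 25 but E(-4) = 16.   [not invariant]
(B) 2x - 1  ->  2(1 - x) - 1 = 1 - 2x; check: E(5) = 9 but E(-4) = -9.   [not invariant]
(C) x + 1  ->  (1 - x) + 1 = 2 - x; check: E(5) = 6 but E(-4) = -3.   [not invariant]
(D) x(1 - x)  ->  (1 - x)(1 - (1 - x)), which simplifies back to x(1 - x); check: E(5) = -20, E(-4) = -20.   [invariant]

Only (D) is unchanged. E is symmetric under swapping x with f(x) = 1 - x, which is exactly what an involution does.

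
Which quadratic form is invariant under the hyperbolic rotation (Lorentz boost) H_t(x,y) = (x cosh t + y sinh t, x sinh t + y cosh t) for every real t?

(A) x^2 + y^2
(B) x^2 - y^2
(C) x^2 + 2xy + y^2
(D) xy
B

Write x' = x cosh t + y sinh t, y' = x sinh t + y cosh t and substitute into each option:
(A) x^2 + y^2: (x cosh t + y sinh t)^2 + (x sinh t + y cosh t)^2 = (x^2 + y^2)(cosh^2 t + sinh^2 t) + 4xy sinh t cosh t = (x^2 + y^2) cosh 2t + 2xy sinh 2t   [not invariant for t != 0]
(B) x^2 - y^2: (x cosh t + y sinh t)^2 - (x sinh t + y cosh t)^2 = x^2(cosh^2 t - sinh^2 t) + 2xy(cosh t sinh t - sinh t cosh t) + y^2(sinh^2 t - cosh^2 t) = x^2 - y^2   [invariant, using cosh^2 t - sinh^2 t = 1]
(C) x^2 + 2xy + y^2: (x' + y')^2 with x' + y' = (x + y)(cosh t + sinh t) = (x + y)e^t, so it becomes (x + y)^2 e^(2t)   [not invariant for t != 0]
(D) xy: (x cosh t + y sinh t)(x sinh t + y cosh t) = xy(cosh^2 t + sinh^2 t) + (x^2 + y^2) sinh t cosh t = xy cosh 2t + (x^2 + y^2)(sinh 2t)/2   [not invariant for t != 0]

Only (B) x^2 - y^2 is unchanged; it is the Minkowski form preserved by Lorentz boosts, just as x^2 + y^2 is preserved by ordinary rotations.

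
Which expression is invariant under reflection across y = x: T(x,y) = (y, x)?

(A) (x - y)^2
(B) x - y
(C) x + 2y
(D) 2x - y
A

The map is reflection across y = x: T(x,y) = (y, x).
Substitute the transformed coordinates into each option and compare with the original:
(A) (x - y)^2  ->  ((y) - (x))^2 = x^2 - 2xy + y^2   [equals (x - y)^2: invariant]
(B) x - y  ->  (y) - (x) = -x + y   [differs from x - y: not invariant]
(C) x + 2y  ->  (y) + 2(x) = 2x + y   [differs from x + 2y: not invariant]
(D) 2x - y  ->  2(y) - (x) = -x + 2y   [differs from 2x - y: not invariant]

Only option (A), (x - y)^2, is unchanged by the transformation.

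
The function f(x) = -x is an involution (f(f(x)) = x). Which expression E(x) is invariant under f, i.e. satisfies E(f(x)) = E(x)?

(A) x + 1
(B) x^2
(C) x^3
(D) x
B

Replace x by f(x) = -x in each option and simplify. As a quick numerical cross-check, also compare E(5) with E(f(5)) = E(-5).

(A) x + 1  ->  (-x) + 1 = 1 - x; check: E(5) = 6 but E(-5) = -4.   [not invariant]
(B) x^2  ->  (-x)^2, which simplifies back to x^2; check: E(5) = 25, E(-5) = 25.   [invariant]
(C) x^3  ->  (-x)^3 = -x^3; check: E(5) = 125 but E(-5) = -125.   [not invariant]
(D) x  ->  (-x) = -x; check: E(5) = 5 but E(-5) = -5.   [not invariant]

Only (B) is unchanged. E is symmetric under swapping x with f(x) = -x, which is exactly what an involution does.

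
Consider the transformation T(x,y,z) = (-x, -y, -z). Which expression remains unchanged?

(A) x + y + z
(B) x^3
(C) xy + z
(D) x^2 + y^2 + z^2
D

Apply T(x,y,z) = (-x, -y, -z) to each option, i.e. replace (x, y, z) by the transformed coordinates.
Substitute the transformed coordinates into each option and compare with the original:
(A) x + y + z  ->  (-x) + (-y) + (-z) = -x - y - z   [differs from x + y + z: not invariant]
(B) x^3  ->  (-x)^3 = -x^3   [differs from x^3: not invariant]
(C) xy + z  ->  (-x)(-y) + (-z) = xy - z   [differs from xy + z: not invariant]
(D) x^2 + y^2 + z^2  ->  (-x)^2 + (-y)^2 + (-z)^2 = x^2 + y^2 + z^2   [equals x^2 + y^2 + z^2: invariant]

Only option (D), x^2 + y^2 + z^2, is unchanged by the transformation.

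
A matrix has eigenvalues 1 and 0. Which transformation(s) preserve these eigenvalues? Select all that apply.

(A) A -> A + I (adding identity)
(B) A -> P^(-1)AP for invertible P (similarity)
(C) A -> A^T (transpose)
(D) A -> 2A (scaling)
B and C

Eigenvalues are preserved by:
1. Similarity transformations: A -> P^(-1)AP (same characteristic polynomial)
2. Transpose: A^T has the same eigenvalues as A

Eigenvalues are NOT preserved by:
- Adding identity: eigenvalues become 1+1, 0+1
- Scaling: eigenvalues become 2, 0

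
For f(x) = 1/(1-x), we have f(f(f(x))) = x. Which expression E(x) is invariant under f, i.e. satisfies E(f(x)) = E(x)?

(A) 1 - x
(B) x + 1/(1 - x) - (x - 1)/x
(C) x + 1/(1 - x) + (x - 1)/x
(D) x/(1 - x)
C

Replace x by f(x) = 1/(1 - x) in each option and simplify. As a quick numerical cross-check, also compare E(5) with E(f(5)) = E(-1/4).

(A) 1 - x  ->  1 - (1/(1 - x)) = x/(x - 1); check: E(5) = -4 but E(-1/4) = 5/4.   [not invariant]
(B) x + 1/(1 - x) - (x - 1)/x  ->  (1/(1 - x)) + 1/(1 - (1/(1 - x))) - ((1/(1 - x)) - 1)/(1/(1 - x)) = (x^2(1 - x) - x + (x - 1)^2)/(x(x - 1)); check: E(5) = 79/20 but E(-1/4) = -89/20.   [not invariant]
(C) x + 1/(1 - x) + (x - 1)/x  ->  (1/(1 - x)) + 1/(1 - (1/(1 - x))) + ((1/(1 - x)) - 1)/(1/(1 - x)), which simplifies back to x + 1/(1 - x) + (x - 1)/x; check: E(5) = 111/20, E(-1/4) = 111/20.   [invariant]
(D) x/(1 - x)  ->  (1/(1 - x))/(1 - (1/(1 - x))) = -1/x; check: E(5) = -5/4 but E(-1/4) = -1/5.   [not invariant]

Only (C) is unchanged. Indeed f(f(x)) = 1/(1 - 1/(1-x)) = (1-x)/(-x) = (x-1)/x, so E(x) = x + f(x) + f(f(x)) is the sum over the whole 3-cycle; applying f just permutes the three terms cyclically (x -> f(x) -> f(f(x)) -> x), leaving the sum unchanged.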